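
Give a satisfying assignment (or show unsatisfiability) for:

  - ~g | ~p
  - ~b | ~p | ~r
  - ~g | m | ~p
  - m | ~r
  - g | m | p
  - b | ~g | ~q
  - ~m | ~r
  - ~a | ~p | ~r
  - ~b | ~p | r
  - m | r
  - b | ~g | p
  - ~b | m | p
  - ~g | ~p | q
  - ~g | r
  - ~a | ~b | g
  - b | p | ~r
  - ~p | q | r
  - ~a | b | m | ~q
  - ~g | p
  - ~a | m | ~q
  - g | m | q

Set b = False.
Try r = True:
  (m | ~r) forces m = True.
  clause (~m | ~r) is falsified — backtrack.
So r = False.
  then (m | r) forces m = True.
  then (~g | r) forces g = False.
Set p = True.
  then (~p | q | r) forces q = True.
Set a = False.
All clauses satisfied.

b: False; r: False; p: True; a: False; g: False; q: True; m: True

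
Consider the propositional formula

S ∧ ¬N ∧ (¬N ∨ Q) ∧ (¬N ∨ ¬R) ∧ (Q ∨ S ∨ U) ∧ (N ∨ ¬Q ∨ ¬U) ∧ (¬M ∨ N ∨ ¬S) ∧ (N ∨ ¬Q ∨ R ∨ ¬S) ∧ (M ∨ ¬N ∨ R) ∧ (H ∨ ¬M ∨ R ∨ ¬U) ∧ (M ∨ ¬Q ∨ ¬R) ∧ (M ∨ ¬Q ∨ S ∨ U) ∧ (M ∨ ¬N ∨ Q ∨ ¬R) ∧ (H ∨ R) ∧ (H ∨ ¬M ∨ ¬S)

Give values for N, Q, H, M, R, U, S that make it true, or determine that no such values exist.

N = False, Q = False, H = True, M = False, R = False, U = True, S = True

Unit clause (S) forces S = True.
Unit clause (¬N) forces N = False.
In (¬M ∨ N ∨ ¬S) only ¬M is left, so M = False.
Try Q = True:
  (N ∨ ¬Q ∨ ¬U) forces U = False.
  (N ∨ ¬Q ∨ R ∨ ¬S) forces R = True.
  clause (M ∨ ¬Q ∨ ¬R) is falsified — backtrack.
So Q = False.
Set H = True.
Set R = False.
Set U = True.
All clauses satisfied.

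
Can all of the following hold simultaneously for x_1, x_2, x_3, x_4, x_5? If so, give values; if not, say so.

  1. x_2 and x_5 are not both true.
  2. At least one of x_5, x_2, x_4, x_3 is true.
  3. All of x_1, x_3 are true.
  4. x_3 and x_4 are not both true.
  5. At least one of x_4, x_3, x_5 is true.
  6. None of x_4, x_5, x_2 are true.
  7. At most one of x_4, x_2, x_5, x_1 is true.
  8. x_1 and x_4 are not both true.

x_1: True, x_2: False, x_3: True, x_4: False, x_5: False

  (1) x_2=F, x_5=F — not both ✓
  (2) {x_5, x_2, x_4, x_3}: 1 true — at least one ✓
  (3) {x_1, x_3}: all 2 true ✓
  (4) x_3=T, x_4=F — not both ✓
  (5) {x_4, x_3, x_5}: 1 true — at least one ✓
  (6) {x_4, x_5, x_2}: 0 true — none ✓
  (7) {x_4, x_2, x_5, x_1}: 1 true — at most one ✓
  (8) x_1=T, x_4=F — not both ✓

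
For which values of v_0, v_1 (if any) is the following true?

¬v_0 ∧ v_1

v_0: False; v_1: True

  ¬v_0 = True
Both conjuncts True, so the formula holds.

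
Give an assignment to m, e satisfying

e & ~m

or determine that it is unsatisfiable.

m: False; e: True

  ~m = True
Both conjuncts True, so the formula holds.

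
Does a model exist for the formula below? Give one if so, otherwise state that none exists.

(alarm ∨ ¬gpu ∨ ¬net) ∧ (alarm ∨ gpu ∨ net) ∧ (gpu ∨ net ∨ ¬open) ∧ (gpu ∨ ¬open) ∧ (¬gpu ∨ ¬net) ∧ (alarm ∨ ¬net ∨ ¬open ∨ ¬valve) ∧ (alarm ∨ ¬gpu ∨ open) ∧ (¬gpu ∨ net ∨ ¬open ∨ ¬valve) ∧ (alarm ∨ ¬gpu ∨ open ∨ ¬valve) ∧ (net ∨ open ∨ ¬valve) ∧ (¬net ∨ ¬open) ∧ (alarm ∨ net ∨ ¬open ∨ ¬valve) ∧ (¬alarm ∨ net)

valve: False, net: True, open: False, gpu: False, alarm: False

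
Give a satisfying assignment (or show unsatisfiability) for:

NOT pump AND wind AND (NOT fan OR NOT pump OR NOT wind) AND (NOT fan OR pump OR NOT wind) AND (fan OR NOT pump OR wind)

Unit clause (NOT pump) forces pump = False.
Unit clause (wind) forces wind = True.
In (NOT fan OR pump OR NOT wind) only NOT fan is left, so fan = False.
Check each clause:
  (NOT pump): NOT pump holds.
  (wind): wind holds.
  (NOT fan OR NOT pump OR NOT wind): NOT fan holds.
  (NOT fan OR pump OR NOT wind): NOT fan holds.
  (fan OR NOT pump OR wind): NOT pump holds.
All clauses satisfied.

wind: True, fan: False, pump: False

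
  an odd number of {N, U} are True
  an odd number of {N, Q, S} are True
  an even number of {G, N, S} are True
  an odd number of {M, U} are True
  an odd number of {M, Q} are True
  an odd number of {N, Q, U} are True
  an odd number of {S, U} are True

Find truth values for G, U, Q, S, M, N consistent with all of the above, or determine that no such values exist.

Adding constraints 2, 6, 7 mod 2: every variable appears an even number of times on the left, so the left side is 0.
But the right sides sum to 1 (mod 2). 0 ≠ 1 — the system is inconsistent.

No satisfying assignment exists.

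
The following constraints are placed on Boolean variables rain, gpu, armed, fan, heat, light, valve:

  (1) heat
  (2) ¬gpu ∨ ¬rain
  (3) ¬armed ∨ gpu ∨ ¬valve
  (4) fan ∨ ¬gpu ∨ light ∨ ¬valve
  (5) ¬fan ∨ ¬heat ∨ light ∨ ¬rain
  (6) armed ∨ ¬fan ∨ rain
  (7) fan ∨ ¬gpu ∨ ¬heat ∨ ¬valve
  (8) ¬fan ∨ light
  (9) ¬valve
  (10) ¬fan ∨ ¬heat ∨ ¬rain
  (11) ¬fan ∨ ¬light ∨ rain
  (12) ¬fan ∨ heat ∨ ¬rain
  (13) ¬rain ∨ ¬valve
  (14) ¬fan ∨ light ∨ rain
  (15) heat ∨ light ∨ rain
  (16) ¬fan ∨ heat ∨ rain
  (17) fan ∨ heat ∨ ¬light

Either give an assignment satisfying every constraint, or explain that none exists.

Unit clause (heat) forces heat = True.
Unit clause (¬valve) forces valve = False.
Set rain = True.
  then (¬gpu ∨ ¬rain) forces gpu = False.
  then (¬fan ∨ ¬heat ∨ ¬rain) forces fan = False.
Set armed = False.
Set light = True.
All clauses satisfied.

rain: True, gpu: False, armed: False, fan: False, heat: True, light: True, valve: False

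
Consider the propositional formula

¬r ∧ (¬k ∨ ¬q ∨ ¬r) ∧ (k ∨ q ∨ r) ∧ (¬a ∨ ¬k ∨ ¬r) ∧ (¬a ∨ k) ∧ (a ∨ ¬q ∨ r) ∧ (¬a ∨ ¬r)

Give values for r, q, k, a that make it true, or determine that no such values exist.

Unit clause (¬r) forces r = False.
Set q = False.
  then (k ∨ q ∨ r) forces k = True.
Set a = True.
Check each clause:
  (¬r): ¬r holds.
  (¬k ∨ ¬q ∨ ¬r): ¬q holds.
  (k ∨ q ∨ r): k holds.
  (¬a ∨ ¬k ∨ ¬r): ¬r holds.
  (¬a ∨ k): k holds.
  (a ∨ ¬q ∨ r): a holds.
  (¬a ∨ ¬r): ¬r holds.
All clauses satisfied.

r = False; q = False; k = True; a = True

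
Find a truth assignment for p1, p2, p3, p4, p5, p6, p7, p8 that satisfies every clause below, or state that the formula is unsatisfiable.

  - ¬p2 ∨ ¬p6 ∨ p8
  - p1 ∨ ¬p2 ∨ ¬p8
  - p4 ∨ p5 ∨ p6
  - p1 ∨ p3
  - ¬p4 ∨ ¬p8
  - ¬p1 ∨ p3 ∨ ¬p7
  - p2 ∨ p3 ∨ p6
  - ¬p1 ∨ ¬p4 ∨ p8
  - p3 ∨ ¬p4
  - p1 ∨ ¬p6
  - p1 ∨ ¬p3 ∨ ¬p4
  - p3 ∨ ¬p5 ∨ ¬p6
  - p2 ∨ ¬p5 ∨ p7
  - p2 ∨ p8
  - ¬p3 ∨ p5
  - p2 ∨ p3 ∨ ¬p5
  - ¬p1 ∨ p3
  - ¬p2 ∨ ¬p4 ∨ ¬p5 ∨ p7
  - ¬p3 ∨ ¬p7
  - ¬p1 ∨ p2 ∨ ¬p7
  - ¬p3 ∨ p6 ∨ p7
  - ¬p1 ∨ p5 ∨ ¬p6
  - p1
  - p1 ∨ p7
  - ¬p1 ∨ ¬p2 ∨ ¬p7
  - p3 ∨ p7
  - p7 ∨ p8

Unit clause (p1) forces p1 = True.
In (¬p1 ∨ p3) only p3 is left, so p3 = True.
In (¬p3 ∨ ¬p7) only ¬p7 is left, so p7 = False.
In (¬p3 ∨ p6 ∨ p7) only p6 is left, so p6 = True.
In (¬p1 ∨ p5 ∨ ¬p6) only p5 is left, so p5 = True.
In (p7 ∨ p8) only p8 is left, so p8 = True.
In (¬p4 ∨ ¬p8) only ¬p4 is left, so p4 = False.
In (p2 ∨ ¬p5 ∨ p7) only p2 is left, so p2 = True.
All clauses satisfied.

p1: True, p2: True, p3: True, p4: False, p5: True, p6: True, p7: False, p8: True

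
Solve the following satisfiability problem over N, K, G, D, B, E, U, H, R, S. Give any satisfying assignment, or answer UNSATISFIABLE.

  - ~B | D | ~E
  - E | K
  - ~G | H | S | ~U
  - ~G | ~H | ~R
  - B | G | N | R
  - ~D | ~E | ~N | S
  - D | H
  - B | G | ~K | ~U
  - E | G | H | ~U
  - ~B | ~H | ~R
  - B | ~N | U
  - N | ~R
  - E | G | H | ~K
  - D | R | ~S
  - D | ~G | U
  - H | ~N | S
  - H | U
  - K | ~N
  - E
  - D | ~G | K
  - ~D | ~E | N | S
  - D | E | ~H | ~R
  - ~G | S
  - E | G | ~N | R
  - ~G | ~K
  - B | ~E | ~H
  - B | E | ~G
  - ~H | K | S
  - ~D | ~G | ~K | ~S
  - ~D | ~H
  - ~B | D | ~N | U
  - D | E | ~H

Unit clause (E) forces E = True.
Set N = False.
  then (N | ~R) forces R = False.
Set K = False.
Set G = True.
  then (D | ~G | K) forces D = True.
  then (~D | ~E | N | S) forces S = True.
  then (~D | ~H) forces H = False.
  then (H | U) forces U = True.
Set B = False.
All clauses satisfied.

N = False; K = False; G = True; D = True; B = False; E = True; U = True; H = False; R = False; S = True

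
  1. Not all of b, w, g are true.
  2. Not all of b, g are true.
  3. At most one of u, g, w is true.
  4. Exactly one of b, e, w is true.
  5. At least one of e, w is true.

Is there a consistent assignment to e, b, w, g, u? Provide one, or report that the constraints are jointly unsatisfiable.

e = True; b = False; w = False; g = False; u = True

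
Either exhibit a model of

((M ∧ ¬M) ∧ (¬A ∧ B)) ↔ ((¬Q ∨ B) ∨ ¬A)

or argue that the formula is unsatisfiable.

A=T; B=F; Q=T; M=T

  ((M ∧ ¬M) ∧ (¬A ∧ B)) ↔ ((¬Q ∨ B) ∨ ¬A) = True
    (M ∧ ¬M) ∧ (¬A ∧ B) = False
      M ∧ ¬M = False
        ¬M = False
      ¬A ∧ B = False
        ¬A = False
    (¬Q ∨ B) ∨ ¬A = False
      ¬Q ∨ B = False
        ¬Q = False
      ¬A = False
The formula evaluates to True.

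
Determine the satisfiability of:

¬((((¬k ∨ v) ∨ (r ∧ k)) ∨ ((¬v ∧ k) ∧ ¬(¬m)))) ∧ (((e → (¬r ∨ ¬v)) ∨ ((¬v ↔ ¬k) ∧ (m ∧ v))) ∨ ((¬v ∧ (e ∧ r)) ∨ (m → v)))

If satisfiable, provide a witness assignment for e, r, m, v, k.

e=F, r=F, m=F, v=F, k=T

  ¬((((¬k ∨ v) ∨ (r ∧ k)) ∨ ((¬v ∧ k) ∧ ¬(¬m)))) = True
    ((¬k ∨ v) ∨ (r ∧ k)) ∨ ((¬v ∧ k) ∧ ¬(¬m)) = False
      (¬k ∨ v) ∨ (r ∧ k) = False
        ¬k ∨ v = False
          ¬k = False
        r ∧ k = False
      (¬v ∧ k) ∧ ¬(¬m) = False
        ¬v ∧ k = True
          ¬v = True
        ¬(¬m) = False
          ¬m = True
  ((e → (¬r ∨ ¬v)) ∨ ((¬v ↔ ¬k) ∧ (m ∧ v))) ∨ ((¬v ∧ (e ∧ r)) ∨ (m → v)) = True
    (e → (¬r ∨ ¬v)) ∨ ((¬v ↔ ¬k) ∧ (m ∧ v)) = True
      e → (¬r ∨ ¬v) = True
        ¬r ∨ ¬v = True
          ¬r = True
          ¬v = True
      (¬v ↔ ¬k) ∧ (m ∧ v) = False
        ¬v ↔ ¬k = False
          ¬v = True
          ¬k = False
        m ∧ v = False
    (¬v ∧ (e ∧ r)) ∨ (m → v) = True
      ¬v ∧ (e ∧ r) = False
        ¬v = True
        e ∧ r = False
      m → v = True
Both conjuncts True, so the formula holds.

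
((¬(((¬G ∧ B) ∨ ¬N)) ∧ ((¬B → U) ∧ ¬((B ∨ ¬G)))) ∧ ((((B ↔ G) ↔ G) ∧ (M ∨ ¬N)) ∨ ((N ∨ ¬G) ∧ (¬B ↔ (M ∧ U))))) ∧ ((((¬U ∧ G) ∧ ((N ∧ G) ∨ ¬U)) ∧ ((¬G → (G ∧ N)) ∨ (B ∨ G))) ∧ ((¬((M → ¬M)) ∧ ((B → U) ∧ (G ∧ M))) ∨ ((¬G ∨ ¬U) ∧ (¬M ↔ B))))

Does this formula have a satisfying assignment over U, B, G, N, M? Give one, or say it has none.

Case G = True: the formula simplifies to ((¬(¬N) ∧ ((¬B → U) ∧ ¬B)) ∧ ((B ∧ (M ∨ ¬N)) ∨ (N ∧ (¬B ↔ (M ∧ U))))) ∧ ((¬U ∧ (N ∨ ¬U)) ∧ ((¬((M → ¬M)) ∧ ((B → U) ∧ M)) ∨ (¬U ∧ (¬M ↔ B)))).
  B = True: the conjunct ¬B is False.
  B = False: simplifies to ((¬(¬N) ∧ U) ∧ (N ∧ (M ∧ U))) ∧ ((¬U ∧ (N ∨ ¬U)) ∧ ((¬((M → ¬M)) ∧ M) ∨ (¬U ∧ M))).
    U = True: the conjunct ¬U is False.
    U = False: the conjunct U is False.
Case G = False: the conjunct ¬((B ∨ ¬G)) becomes ¬((B ∨ True)) = False.
Both cases fail — unsatisfiable.

Unsatisfiable — no assignment works.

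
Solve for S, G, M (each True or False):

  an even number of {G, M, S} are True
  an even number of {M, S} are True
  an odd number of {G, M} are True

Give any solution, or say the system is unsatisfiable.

S = True, G = False, M = True

{G, M, S}: 2 true → even ✓
{M, S}: 2 true → even ✓
{G, M}: 1 true → odd ✓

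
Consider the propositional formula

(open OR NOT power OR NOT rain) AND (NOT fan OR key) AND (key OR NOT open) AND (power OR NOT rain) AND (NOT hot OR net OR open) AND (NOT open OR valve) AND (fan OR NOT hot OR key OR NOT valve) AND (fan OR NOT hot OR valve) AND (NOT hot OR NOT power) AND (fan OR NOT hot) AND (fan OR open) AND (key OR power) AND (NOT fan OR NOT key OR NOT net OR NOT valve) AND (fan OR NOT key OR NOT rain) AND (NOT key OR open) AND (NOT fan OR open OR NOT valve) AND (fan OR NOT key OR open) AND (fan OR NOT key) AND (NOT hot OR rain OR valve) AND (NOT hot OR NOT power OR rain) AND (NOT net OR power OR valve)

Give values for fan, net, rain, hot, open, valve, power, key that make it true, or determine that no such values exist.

Try fan = False:
  (fan OR NOT hot) forces hot = False.
  (fan OR open) forces open = True.
  (key OR NOT open) forces key = True.
  clause (fan OR NOT key) is falsified — backtrack.
So fan = True.
  then (NOT fan OR key) forces key = True.
  then (NOT key OR open) forces open = True.
  then (NOT open OR valve) forces valve = True.
  then (NOT fan OR NOT key OR NOT net OR NOT valve) forces net = False.
Set rain = False.
Set hot = False.
Set power = False.
All clauses satisfied.

fan = True; net = False; rain = False; hot = False; open = True; valve = True; power = False; key = True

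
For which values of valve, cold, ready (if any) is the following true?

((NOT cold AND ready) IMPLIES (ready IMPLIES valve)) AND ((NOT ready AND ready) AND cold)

Case ready = True: the conjunct NOT ready is False.
Case ready = False: the conjunct ready is False.
Both cases fail — unsatisfiable.

Unsatisfiable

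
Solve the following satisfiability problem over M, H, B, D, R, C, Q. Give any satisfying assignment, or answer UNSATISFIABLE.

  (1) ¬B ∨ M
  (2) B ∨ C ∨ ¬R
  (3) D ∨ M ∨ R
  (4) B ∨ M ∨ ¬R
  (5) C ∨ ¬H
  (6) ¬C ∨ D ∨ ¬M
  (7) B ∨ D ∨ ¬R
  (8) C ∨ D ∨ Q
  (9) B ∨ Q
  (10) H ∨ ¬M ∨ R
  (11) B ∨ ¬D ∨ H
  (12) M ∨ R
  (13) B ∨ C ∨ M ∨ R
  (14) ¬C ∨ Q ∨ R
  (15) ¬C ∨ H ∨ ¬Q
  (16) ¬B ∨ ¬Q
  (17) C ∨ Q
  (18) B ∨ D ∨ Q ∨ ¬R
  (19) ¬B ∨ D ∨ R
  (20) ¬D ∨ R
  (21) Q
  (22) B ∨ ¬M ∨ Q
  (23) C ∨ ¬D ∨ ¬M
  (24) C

Unit clause (Q) forces Q = True.
Unit clause (C) forces C = True.
In (¬C ∨ H ∨ ¬Q) only H is left, so H = True.
In (¬B ∨ ¬Q) only ¬B is left, so B = False.
Try M = False:
  (B ∨ M ∨ ¬R) forces R = False.
  clause (M ∨ R) is falsified — backtrack.
So M = True.
  then (¬C ∨ D ∨ ¬M) forces D = True.
  then (¬D ∨ R) forces R = True.
All clauses satisfied.

M: True; H: True; B: False; D: True; R: True; C: True; Q: True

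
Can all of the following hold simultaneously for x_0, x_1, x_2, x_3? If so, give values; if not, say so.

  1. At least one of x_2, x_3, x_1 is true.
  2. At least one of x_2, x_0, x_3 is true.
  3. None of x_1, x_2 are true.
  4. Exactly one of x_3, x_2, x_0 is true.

x_0 = False; x_1 = False; x_2 = False; x_3 = True

  (1) {x_2, x_3, x_1}: 1 true — at least one ✓
  (2) {x_2, x_0, x_3}: 1 true — at least one ✓
  (3) {x_1, x_2}: 0 true — none ✓
  (4) {x_3, x_2, x_0}: 1 true — exactly one ✓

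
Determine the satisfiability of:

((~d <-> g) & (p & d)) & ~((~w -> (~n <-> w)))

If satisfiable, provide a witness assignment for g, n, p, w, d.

g=F, n=F, p=T, w=F, d=T

  (~d <-> g) & (p & d) = True
    ~d <-> g = True
      ~d = False
    p & d = True
  ~((~w -> (~n <-> w))) = True
    ~w -> (~n <-> w) = False
      ~w = True
      ~n <-> w = False
        ~n = True
Both conjuncts True, so the formula holds.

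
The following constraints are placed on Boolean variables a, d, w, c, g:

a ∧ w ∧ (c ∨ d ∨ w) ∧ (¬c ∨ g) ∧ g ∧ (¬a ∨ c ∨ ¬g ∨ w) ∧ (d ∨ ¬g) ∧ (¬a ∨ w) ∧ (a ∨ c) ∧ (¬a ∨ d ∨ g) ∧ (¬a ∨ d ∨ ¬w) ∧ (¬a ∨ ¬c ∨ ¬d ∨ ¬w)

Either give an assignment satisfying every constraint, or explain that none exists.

a=T, d=T, w=T, c=F, g=T

Unit clause (a) forces a = True.
Unit clause (w) forces w = True.
Unit clause (g) forces g = True.
In (d ∨ ¬g) only d is left, so d = True.
In (¬a ∨ ¬c ∨ ¬d ∨ ¬w) only ¬c is left, so c = False.
All clauses satisfied.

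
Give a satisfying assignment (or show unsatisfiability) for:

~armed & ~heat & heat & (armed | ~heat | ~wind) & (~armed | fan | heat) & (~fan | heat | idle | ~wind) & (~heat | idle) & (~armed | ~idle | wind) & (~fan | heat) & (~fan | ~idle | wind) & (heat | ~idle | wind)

No satisfying assignment exists.

Case heat = True:
  Clause (~heat) is falsified — contradiction.
Case heat = False:
  Clause (heat) is falsified — contradiction.
Both cases fail, so the formula is unsatisfiable.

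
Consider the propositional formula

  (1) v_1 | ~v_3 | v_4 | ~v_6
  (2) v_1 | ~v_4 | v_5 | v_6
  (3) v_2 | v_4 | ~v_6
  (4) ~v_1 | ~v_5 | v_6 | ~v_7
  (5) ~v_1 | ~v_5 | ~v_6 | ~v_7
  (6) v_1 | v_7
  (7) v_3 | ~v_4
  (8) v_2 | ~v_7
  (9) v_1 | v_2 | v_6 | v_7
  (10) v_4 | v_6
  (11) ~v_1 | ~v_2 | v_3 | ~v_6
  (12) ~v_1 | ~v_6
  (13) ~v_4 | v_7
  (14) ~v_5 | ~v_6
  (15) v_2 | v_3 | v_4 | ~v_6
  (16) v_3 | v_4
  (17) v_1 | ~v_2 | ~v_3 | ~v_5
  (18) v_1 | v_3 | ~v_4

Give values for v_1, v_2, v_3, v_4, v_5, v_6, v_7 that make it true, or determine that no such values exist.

v_1 = False, v_2 = True, v_3 = True, v_4 = True, v_5 = False, v_6 = True, v_7 = True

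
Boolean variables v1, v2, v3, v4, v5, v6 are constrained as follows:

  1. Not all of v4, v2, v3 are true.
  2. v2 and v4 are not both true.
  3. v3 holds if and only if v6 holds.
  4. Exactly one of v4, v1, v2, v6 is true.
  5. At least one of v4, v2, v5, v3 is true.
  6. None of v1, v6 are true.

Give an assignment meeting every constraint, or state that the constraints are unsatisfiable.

v1 = False, v2 = False, v3 = False, v4 = True, v5 = True, v6 = False

  (1) {v4, v2, v3}: 1/3 true — not all ✓
  (2) v2=F, v4=T — not both ✓
  (3) v3=F, v6=F — same ✓
  (4) {v4, v1, v2, v6}: 1 true — exactly one ✓
  (5) {v4, v2, v5, v3}: 2 true — at least one ✓
  (6) {v1, v6}: 0 true — none ✓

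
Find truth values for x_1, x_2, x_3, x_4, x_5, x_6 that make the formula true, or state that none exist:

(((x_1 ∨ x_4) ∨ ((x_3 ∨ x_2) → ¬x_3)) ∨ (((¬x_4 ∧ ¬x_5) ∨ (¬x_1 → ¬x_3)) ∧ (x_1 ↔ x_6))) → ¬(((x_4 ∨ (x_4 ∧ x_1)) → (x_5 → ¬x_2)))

x_1 = False; x_2 = False; x_3 = True; x_4 = False; x_5 = True; x_6 = True

  (((x_1 ∨ x_4) ∨ ((x_3 ∨ x_2) → ¬x_3)) ∨ (((¬x_4 ∧ ¬x_5) ∨ (¬x_1 → ¬x_3)) ∧ (x_1 ↔ x_6))) → ¬(((x_4 ∨ (x_4 ∧ x_1)) → (x_5 → ¬x_2))) = True
    ((x_1 ∨ x_4) ∨ ((x_3 ∨ x_2) → ¬x_3)) ∨ (((¬x_4 ∧ ¬x_5) ∨ (¬x_1 → ¬x_3)) ∧ (x_1 ↔ x_6)) = False
      (x_1 ∨ x_4) ∨ ((x_3 ∨ x_2) → ¬x_3) = False
        x_1 ∨ x_4 = False
        (x_3 ∨ x_2) → ¬x_3 = False
          x_3 ∨ x_2 = True
          ¬x_3 = False
      ((¬x_4 ∧ ¬x_5) ∨ (¬x_1 → ¬x_3)) ∧ (x_1 ↔ x_6) = False
        (¬x_4 ∧ ¬x_5) ∨ (¬x_1 → ¬x_3) = False
          ¬x_4 ∧ ¬x_5 = False
            ¬x_4 = True
            ¬x_5 = False
          ¬x_1 → ¬x_3 = False
            ¬x_1 = True
            ¬x_3 = False
        x_1 ↔ x_6 = False
    ¬(((x_4 ∨ (x_4 ∧ x_1)) → (x_5 → ¬x_2))) = False
      (x_4 ∨ (x_4 ∧ x_1)) → (x_5 → ¬x_2) = True
        x_4 ∨ (x_4 ∧ x_1) = False
          x_4 ∧ x_1 = False
        x_5 → ¬x_2 = True
          ¬x_2 = True
The formula evaluates to True.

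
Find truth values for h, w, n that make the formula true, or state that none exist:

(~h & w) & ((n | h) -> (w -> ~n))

h = False, w = True, n = False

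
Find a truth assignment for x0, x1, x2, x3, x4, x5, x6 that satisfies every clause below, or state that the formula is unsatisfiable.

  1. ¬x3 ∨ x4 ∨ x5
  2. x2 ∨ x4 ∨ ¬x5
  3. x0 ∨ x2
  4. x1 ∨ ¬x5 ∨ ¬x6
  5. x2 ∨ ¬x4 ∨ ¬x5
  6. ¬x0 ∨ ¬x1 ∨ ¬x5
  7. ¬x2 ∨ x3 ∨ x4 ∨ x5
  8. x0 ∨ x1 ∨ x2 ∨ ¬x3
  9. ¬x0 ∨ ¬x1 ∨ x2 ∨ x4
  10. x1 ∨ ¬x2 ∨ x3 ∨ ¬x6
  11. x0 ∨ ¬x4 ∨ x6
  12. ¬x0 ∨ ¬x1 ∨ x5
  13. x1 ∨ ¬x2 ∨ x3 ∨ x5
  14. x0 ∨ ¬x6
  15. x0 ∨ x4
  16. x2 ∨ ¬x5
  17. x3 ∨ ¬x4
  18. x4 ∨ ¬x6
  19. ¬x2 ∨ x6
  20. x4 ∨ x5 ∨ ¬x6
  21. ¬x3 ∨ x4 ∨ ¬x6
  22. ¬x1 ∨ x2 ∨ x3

x0: True, x1: False, x2: False, x3: False, x4: False, x5: False, x6: False

Try x0 = False:
  (x0 ∨ x2) forces x2 = True.
  (x0 ∨ ¬x6) forces x6 = False.
  clause (¬x2 ∨ x6) is falsified — backtrack.
So x0 = True.
Set x1 = False.
Set x2 = False.
  then (x2 ∨ ¬x5) forces x5 = False.
Set x3 = False.
  then (x3 ∨ ¬x4) forces x4 = False.
  then (x4 ∨ ¬x6) forces x6 = False.
All clauses satisfied.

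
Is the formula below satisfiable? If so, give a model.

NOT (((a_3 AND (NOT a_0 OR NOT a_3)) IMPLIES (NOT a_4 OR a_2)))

a_0=F; a_2=F; a_3=T; a_4=T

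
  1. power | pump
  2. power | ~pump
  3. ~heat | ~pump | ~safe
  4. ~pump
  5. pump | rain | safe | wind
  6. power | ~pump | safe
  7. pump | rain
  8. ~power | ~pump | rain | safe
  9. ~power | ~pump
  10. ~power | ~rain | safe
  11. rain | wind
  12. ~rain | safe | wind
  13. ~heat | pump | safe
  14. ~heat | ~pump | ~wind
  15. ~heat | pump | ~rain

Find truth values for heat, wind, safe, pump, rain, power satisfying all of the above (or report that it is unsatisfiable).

Unit clause (~pump) forces pump = False.
In (pump | rain) only rain is left, so rain = True.
In (~heat | pump | ~rain) only ~heat is left, so heat = False.
In (power | pump) only power is left, so power = True.
In (~power | ~rain | safe) only safe is left, so safe = True.
Set wind = False.
All clauses satisfied.

heat=F; wind=F; safe=T; pump=F; rain=T; power=T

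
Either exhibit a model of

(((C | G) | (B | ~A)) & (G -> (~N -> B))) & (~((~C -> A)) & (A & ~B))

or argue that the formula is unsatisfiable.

Case A = True: the conjunct ~((~C -> A)) becomes ~((~C -> True)) = False.
Case A = False: the conjunct A is False.
Both cases fail — unsatisfiable.

The formula is unsatisfiable.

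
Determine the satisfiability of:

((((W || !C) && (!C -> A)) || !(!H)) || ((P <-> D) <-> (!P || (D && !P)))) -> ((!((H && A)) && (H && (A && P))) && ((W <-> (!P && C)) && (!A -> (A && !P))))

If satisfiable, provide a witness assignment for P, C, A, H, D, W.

P = True, C = False, A = False, H = False, D = True, W = False

  ((((W || !C) && (!C -> A)) || !(!H)) || ((P <-> D) <-> (!P || (D && !P)))) -> ((!((H && A)) && (H && (A && P))) && ((W <-> (!P && C)) && (!A -> (A && !P)))) = True
    (((W || !C) && (!C -> A)) || !(!H)) || ((P <-> D) <-> (!P || (D && !P))) = False
      ((W || !C) && (!C -> A)) || !(!H) = False
        (W || !C) && (!C -> A) = False
          W || !C = True
            !C = True
          !C -> A = False
            !C = True
        !(!H) = False
          !H = True
      (P <-> D) <-> (!P || (D && !P)) = False
        P <-> D = True
        !P || (D && !P) = False
          !P = False
          D && !P = False
            !P = False
    (!((H && A)) && (H && (A && P))) && ((W <-> (!P && C)) && (!A -> (A && !P))) = False
      !((H && A)) && (H && (A && P)) = False
        !((H && A)) = True
          H && A = False
        H && (A && P) = False
          A && P = False
      (W <-> (!P && C)) && (!A -> (A && !P)) = False
        W <-> (!P && C) = True
          !P && C = False
            !P = False
        !A -> (A && !P) = False
          !A = True
          A && !P = False
            !P = False
The formula evaluates to True.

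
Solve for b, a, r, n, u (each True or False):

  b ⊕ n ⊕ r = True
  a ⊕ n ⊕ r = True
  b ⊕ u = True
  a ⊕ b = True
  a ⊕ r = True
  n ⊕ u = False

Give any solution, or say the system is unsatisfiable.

Adding constraints 1, 2, 4 mod 2: every variable appears an even number of times on the left, so the left side is 0.
But the right sides sum to 1 (mod 2). 0 ≠ 1 — the system is inconsistent.

The formula is unsatisfiable.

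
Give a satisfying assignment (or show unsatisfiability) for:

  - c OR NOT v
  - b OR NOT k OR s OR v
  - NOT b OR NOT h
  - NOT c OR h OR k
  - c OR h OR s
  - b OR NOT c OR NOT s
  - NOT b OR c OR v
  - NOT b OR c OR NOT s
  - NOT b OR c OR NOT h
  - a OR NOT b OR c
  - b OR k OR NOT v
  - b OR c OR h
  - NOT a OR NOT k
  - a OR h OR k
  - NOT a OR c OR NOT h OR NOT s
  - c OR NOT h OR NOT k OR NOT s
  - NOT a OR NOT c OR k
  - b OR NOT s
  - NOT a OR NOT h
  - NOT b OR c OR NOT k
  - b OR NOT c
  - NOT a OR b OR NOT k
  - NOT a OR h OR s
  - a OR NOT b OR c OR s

h: False; c: True; v: True; b: True; a: False; k: True; s: True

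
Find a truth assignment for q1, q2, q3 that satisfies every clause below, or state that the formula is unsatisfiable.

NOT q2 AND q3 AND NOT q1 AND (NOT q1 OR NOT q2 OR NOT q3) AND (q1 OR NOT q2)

q1 = False; q2 = False; q3 = True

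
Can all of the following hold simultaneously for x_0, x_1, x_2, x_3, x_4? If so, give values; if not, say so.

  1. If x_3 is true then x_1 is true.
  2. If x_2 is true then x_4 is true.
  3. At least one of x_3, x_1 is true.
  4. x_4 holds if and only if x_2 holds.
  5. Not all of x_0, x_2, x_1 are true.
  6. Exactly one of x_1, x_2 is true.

x_0 = True, x_1 = True, x_2 = False, x_3 = True, x_4 = False

  (1) x_3=T ⇒ x_1: T ✓
  (2) x_2=F ⇒ x_4: vacuous ✓
  (3) {x_3, x_1}: 2 true — at least one ✓
  (4) x_4=F, x_2=F — same ✓
  (5) {x_0, x_2, x_1}: 2/3 true — not all ✓
  (6) {x_1, x_2}: 1 true — exactly one ✓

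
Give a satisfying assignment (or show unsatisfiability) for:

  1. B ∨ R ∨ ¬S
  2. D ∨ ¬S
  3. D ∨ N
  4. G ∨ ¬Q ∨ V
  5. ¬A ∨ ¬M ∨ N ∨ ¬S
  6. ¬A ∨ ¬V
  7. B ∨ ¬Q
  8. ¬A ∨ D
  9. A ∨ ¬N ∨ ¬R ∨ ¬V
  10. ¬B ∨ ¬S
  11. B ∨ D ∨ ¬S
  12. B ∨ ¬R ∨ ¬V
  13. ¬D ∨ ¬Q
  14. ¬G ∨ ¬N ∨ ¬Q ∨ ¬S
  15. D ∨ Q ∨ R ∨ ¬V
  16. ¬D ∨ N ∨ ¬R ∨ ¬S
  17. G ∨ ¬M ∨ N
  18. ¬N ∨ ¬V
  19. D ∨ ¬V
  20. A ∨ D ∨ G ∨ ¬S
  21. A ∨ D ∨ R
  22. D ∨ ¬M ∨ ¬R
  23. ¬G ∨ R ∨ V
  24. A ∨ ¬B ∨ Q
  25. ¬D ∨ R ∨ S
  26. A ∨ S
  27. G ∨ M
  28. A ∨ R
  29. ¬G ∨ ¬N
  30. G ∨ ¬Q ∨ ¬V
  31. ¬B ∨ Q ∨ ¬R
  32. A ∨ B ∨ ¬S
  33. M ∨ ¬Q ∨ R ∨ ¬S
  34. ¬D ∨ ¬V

V=F; G=T; N=F; R=T; S=F; B=F; Q=F; D=T; A=T; M=T

Try V = True:
  (¬A ∨ ¬V) forces A = False.
  (¬N ∨ ¬V) forces N = False.
  (D ∨ N) forces D = True.
  clause (¬D ∨ ¬V) is falsified — backtrack.
So V = False.
Set G = True.
  then (¬G ∨ R ∨ V) forces R = True.
  then (¬G ∨ ¬N) forces N = False.
  then (D ∨ N) forces D = True.
  then (¬D ∨ ¬Q) forces Q = False.
  then (¬D ∨ N ∨ ¬R ∨ ¬S) forces S = False.
  then (A ∨ S) forces A = True.
  then (¬B ∨ Q ∨ ¬R) forces B = False.
Set M = True.
All clauses satisfied.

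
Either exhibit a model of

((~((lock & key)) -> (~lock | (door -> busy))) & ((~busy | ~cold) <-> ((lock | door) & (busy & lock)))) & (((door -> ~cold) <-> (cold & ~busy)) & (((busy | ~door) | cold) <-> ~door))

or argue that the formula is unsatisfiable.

Case busy = True: the formula simplifies to (~cold <-> ((lock | door) & lock)) & (~((door -> ~cold)) & ~door).
  door = True: the conjunct ~door is False.
  door = False: the conjunct ~((door -> ~cold)) becomes ~((False -> ~cold)) = False.
Case busy = False: the conjunct (~busy | ~cold) <-> ((lock | door) & (busy & lock)) becomes (True | ~cold) <-> ((lock | door) & False) = False.
Both cases fail — unsatisfiable.

Unsatisfiable — no assignment works.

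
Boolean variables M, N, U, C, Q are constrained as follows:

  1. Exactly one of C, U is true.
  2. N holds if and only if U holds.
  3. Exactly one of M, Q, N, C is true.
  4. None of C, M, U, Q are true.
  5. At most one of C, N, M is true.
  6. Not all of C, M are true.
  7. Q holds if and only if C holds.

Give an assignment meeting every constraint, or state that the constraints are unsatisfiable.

Case U = True:
  Constraint (4) is violated (U=T) — contradiction.
Case U = False:
  (1) with U=F forces C = True.
  Constraint (4) is violated (C=T) — contradiction.
Both cases fail — unsatisfiable.

Unsatisfiable — no assignment works.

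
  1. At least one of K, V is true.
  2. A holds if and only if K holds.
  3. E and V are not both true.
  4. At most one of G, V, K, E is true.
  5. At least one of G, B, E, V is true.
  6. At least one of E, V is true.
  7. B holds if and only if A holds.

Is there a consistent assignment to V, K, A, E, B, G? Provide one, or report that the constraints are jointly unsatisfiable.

V=T; K=F; A=F; E=F; B=F; G=F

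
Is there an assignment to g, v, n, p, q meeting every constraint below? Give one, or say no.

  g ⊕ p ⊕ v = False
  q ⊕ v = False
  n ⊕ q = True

g=F, v=F, n=T, p=F, q=F

g ⊕ p ⊕ v = F ⊕ F ⊕ F = False ✓
q ⊕ v = F ⊕ F = False ✓
n ⊕ q = T ⊕ F = True ✓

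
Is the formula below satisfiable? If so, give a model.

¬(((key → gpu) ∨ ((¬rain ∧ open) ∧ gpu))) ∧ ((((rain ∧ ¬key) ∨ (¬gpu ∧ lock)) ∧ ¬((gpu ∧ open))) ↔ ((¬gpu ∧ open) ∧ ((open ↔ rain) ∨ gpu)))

gpu=F, key=T, rain=F, lock=F, open=F

  ¬(((key → gpu) ∨ ((¬rain ∧ open) ∧ gpu))) = True
    (key → gpu) ∨ ((¬rain ∧ open) ∧ gpu) = False
      key → gpu = False
      (¬rain ∧ open) ∧ gpu = False
        ¬rain ∧ open = False
          ¬rain = True
  (((rain ∧ ¬key) ∨ (¬gpu ∧ lock)) ∧ ¬((gpu ∧ open))) ↔ ((¬gpu ∧ open) ∧ ((open ↔ rain) ∨ gpu)) = True
    ((rain ∧ ¬key) ∨ (¬gpu ∧ lock)) ∧ ¬((gpu ∧ open)) = False
      (rain ∧ ¬key) ∨ (¬gpu ∧ lock) = False
        rain ∧ ¬key = False
          ¬key = False
        ¬gpu ∧ lock = False
          ¬gpu = True
      ¬((gpu ∧ open)) = True
        gpu ∧ open = False
    (¬gpu ∧ open) ∧ ((open ↔ rain) ∨ gpu) = False
      ¬gpu ∧ open = False
        ¬gpu = True
      (open ↔ rain) ∨ gpu = True
        open ↔ rain = True
Both conjuncts True, so the formula holds.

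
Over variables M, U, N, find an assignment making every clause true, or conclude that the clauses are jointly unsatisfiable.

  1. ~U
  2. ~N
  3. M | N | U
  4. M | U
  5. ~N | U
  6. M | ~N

Unit clause (~U) forces U = False.
Unit clause (~N) forces N = False.
In (M | N | U) only M is left, so M = True.
Check each clause:
  (~U): ~U holds.
  (~N): ~N holds.
  (M | N | U): M holds.
  (M | U): M holds.
  (~N | U): ~N holds.
  (M | ~N): M holds.
All clauses satisfied.

M = True; U = False; N = False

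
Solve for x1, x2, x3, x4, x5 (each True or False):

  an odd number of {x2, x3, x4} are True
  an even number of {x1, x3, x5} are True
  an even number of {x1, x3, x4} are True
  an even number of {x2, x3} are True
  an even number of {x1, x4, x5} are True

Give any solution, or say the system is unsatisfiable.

x1=F, x2=T, x3=T, x4=T, x5=T

{x2, x3, x4}: 3 true → odd ✓
{x1, x3, x5}: 2 true → even ✓
{x1, x3, x4}: 2 true → even ✓
{x2, x3}: 2 true → even ✓
{x1, x4, x5}: 2 true → even ✓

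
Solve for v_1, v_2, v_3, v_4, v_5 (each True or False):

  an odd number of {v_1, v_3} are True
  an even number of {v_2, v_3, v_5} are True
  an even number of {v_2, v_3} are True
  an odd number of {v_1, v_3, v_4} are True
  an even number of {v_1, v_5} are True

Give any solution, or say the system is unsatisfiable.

v_1 = False, v_2 = True, v_3 = True, v_4 = False, v_5 = False

{v_1, v_3}: 1 true → odd ✓
{v_2, v_3, v_5}: 2 true → even ✓
{v_2, v_3}: 2 true → even ✓
{v_1, v_3, v_4}: 1 true → odd ✓
{v_1, v_5}: 0 true → even ✓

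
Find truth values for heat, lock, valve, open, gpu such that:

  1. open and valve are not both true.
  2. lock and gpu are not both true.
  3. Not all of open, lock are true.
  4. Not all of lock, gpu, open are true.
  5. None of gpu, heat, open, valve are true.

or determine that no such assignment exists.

heat = False; lock = False; valve = False; open = False; gpu = False

  (1) open=F, valve=F — not both ✓
  (2) lock=F, gpu=F — not both ✓
  (3) {open, lock}: 0/2 true — not all ✓
  (4) {lock, gpu, open}: 0/3 true — not all ✓
  (5) {gpu, heat, open, valve}: 0 true — none ✓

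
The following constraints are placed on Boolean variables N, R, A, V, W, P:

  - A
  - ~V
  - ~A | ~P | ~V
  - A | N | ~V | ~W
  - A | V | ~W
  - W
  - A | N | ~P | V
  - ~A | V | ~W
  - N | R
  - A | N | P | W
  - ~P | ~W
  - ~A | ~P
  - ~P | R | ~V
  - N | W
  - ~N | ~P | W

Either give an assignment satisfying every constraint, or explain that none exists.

Unsatisfiable — no assignment works.

Case A = True:
  (~V) forces V = False.
  (W) forces W = True.
  Clause (~A | V | ~W) is falsified — contradiction.
Case A = False:
  Clause (A) is falsified — contradiction.
Both cases fail, so the formula is unsatisfiable.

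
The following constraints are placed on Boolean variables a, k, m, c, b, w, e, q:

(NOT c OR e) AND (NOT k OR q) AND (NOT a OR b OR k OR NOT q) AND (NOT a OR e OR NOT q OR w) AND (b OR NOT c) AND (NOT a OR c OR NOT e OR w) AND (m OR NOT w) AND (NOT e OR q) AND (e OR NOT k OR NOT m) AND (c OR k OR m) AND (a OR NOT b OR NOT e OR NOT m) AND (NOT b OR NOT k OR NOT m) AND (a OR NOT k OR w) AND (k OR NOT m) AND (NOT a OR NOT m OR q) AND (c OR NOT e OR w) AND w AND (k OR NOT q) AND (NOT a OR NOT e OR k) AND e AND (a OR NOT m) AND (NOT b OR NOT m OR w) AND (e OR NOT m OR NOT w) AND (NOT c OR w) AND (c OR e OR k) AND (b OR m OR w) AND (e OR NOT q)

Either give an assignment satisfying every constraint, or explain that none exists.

a=T, k=T, m=T, c=F, b=F, w=T, e=T, q=T

Unit clause (w) forces w = True.
Unit clause (e) forces e = True.
In (m OR NOT w) only m is left, so m = True.
In (NOT e OR q) only q is left, so q = True.
In (k OR NOT m) only k is left, so k = True.
In (a OR NOT m) only a is left, so a = True.
In (NOT b OR NOT k OR NOT m) only NOT b is left, so b = False.
In (b OR NOT c) only NOT c is left, so c = False.
All clauses satisfied.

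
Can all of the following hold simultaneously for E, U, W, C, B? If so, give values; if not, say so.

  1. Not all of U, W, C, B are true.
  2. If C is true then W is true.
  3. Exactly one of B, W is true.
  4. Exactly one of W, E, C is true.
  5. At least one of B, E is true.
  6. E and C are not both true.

E: True, U: False, W: False, C: False, B: True

  (1) {U, W, C, B}: 1/4 true — not all ✓
  (2) C=F ⇒ W: vacuous ✓
  (3) {B, W}: 1 true — exactly one ✓
  (4) {W, E, C}: 1 true — exactly one ✓
  (5) {B, E}: 2 true — at least one ✓
  (6) E=T, C=F — not both ✓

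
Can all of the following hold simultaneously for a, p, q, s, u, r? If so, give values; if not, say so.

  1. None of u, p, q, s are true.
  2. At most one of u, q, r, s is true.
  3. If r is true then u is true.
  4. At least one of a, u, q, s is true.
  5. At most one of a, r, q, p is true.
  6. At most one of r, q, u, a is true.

a = True, p = False, q = False, s = False, u = False, r = False

  (1) {u, p, q, s}: 0 true — none ✓
  (2) {u, q, r, s}: 0 true — at most one ✓
  (3) r=F ⇒ u: vacuous ✓
  (4) {a, u, q, s}: 1 true — at least one ✓
  (5) {a, r, q, p}: 1 true — at most one ✓
  (6) {r, q, u, a}: 1 true — at most one ✓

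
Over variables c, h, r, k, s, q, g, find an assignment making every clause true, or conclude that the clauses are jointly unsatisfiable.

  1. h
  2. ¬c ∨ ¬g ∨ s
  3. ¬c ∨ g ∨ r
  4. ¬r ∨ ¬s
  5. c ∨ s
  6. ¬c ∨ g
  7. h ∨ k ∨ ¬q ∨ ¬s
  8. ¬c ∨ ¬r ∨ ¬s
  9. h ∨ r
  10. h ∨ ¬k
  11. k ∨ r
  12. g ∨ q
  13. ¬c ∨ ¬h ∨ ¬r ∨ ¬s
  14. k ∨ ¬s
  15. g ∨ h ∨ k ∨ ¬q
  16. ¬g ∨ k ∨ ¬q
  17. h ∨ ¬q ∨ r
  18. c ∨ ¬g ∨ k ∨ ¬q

c=T, h=T, r=F, k=T, s=T, q=F, g=T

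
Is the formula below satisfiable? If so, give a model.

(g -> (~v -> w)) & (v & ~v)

Case v = True: the conjunct ~v is False.
Case v = False: the conjunct v is False.
Both cases fail — unsatisfiable.

No satisfying assignment exists.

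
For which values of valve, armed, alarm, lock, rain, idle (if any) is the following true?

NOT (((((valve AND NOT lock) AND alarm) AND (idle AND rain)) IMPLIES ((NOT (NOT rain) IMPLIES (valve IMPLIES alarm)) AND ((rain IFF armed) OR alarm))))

The formula is unsatisfiable.

Case alarm = True: the formula becomes NOT ((((valve AND NOT lock) AND (idle AND rain)) IMPLIES True)) = False.
Case alarm = False: the formula becomes NOT ((False IMPLIES ((NOT (NOT rain) IMPLIES NOT valve) AND (rain IFF armed)))) = False.
Both cases fail — unsatisfiable.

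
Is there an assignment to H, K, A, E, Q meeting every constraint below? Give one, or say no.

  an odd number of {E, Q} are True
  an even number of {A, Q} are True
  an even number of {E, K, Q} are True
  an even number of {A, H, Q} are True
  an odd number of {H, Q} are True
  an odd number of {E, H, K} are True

H: False, K: True, A: True, E: False, Q: True

{E, Q}: 1 true → odd ✓
{A, Q}: 2 true → even ✓
{E, K, Q}: 2 true → even ✓
{A, H, Q}: 2 true → even ✓
{H, Q}: 1 true → odd ✓
{E, H, K}: 1 true → odd ✓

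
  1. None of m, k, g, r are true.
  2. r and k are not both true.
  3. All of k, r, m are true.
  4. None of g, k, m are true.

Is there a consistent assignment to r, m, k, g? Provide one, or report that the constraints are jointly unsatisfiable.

UNSATISFIABLE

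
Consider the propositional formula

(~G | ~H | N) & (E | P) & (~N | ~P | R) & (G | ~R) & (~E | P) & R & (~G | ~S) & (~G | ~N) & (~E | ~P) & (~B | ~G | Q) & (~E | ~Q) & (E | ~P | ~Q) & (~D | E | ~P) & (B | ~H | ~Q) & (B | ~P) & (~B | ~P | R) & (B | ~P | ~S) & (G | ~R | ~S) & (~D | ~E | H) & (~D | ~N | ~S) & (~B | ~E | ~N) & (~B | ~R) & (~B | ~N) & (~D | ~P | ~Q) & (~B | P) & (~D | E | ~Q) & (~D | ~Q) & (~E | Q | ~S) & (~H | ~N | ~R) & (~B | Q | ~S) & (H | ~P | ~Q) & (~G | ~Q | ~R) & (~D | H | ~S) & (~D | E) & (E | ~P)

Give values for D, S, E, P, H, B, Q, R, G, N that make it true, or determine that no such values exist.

UNSATISFIABLE

Case E = True:
  (~E | P) forces P = True.
  Clause (~E | ~P) is falsified — contradiction.
Case E = False:
  (E | P) forces P = True.
  Clause (E | ~P) is falsified — contradiction.
Both cases fail, so the formula is unsatisfiable.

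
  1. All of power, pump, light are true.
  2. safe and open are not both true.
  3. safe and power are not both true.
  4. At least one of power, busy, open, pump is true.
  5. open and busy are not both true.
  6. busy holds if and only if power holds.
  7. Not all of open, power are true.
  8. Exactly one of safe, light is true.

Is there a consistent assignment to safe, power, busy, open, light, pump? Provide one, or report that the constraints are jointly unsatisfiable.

safe: False; power: True; busy: True; open: False; light: True; pump: True

  (1) {power, pump, light}: all 3 true ✓
  (2) safe=F, open=F — not both ✓
  (3) safe=F, power=T — not both ✓
  (4) {power, busy, open, pump}: 3 true — at least one ✓
  (5) open=F, busy=T — not both ✓
  (6) busy=T, power=T — same ✓
  (7) {open, power}: 1/2 true — not all ✓
  (8) {safe, light}: 1 true — exactly one ✓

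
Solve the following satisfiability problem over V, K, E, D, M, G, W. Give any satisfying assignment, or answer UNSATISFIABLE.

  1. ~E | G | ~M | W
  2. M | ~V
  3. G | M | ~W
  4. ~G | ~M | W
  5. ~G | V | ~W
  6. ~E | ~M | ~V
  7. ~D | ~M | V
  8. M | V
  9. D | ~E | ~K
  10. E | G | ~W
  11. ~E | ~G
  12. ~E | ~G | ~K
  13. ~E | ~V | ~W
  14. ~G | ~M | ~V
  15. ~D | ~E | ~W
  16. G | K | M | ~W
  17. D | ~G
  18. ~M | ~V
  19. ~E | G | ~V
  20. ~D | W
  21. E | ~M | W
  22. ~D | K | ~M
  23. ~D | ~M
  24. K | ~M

Unsatisfiable — no assignment works.

Case V = True:
  (M | ~V) forces M = True.
  Clause (~M | ~V) is falsified — contradiction.
Case V = False:
  (M | V) forces M = True.
  (~D | ~M | V) forces D = False.
  (D | ~G) forces G = False.
  (K | ~M) forces K = True.
  (D | ~E | ~K) forces E = False.
  (E | G | ~W) forces W = False.
  Clause (E | ~M | W) is falsified — contradiction.
Both cases fail, so the formula is unsatisfiable.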